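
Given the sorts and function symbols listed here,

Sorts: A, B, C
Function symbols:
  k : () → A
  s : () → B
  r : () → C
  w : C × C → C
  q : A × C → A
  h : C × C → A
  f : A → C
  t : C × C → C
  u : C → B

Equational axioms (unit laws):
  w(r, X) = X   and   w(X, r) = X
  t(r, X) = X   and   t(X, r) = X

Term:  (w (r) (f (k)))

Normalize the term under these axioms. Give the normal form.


normal form = (f (k))

1. (w (r) (f (k)))  →  (f (k))


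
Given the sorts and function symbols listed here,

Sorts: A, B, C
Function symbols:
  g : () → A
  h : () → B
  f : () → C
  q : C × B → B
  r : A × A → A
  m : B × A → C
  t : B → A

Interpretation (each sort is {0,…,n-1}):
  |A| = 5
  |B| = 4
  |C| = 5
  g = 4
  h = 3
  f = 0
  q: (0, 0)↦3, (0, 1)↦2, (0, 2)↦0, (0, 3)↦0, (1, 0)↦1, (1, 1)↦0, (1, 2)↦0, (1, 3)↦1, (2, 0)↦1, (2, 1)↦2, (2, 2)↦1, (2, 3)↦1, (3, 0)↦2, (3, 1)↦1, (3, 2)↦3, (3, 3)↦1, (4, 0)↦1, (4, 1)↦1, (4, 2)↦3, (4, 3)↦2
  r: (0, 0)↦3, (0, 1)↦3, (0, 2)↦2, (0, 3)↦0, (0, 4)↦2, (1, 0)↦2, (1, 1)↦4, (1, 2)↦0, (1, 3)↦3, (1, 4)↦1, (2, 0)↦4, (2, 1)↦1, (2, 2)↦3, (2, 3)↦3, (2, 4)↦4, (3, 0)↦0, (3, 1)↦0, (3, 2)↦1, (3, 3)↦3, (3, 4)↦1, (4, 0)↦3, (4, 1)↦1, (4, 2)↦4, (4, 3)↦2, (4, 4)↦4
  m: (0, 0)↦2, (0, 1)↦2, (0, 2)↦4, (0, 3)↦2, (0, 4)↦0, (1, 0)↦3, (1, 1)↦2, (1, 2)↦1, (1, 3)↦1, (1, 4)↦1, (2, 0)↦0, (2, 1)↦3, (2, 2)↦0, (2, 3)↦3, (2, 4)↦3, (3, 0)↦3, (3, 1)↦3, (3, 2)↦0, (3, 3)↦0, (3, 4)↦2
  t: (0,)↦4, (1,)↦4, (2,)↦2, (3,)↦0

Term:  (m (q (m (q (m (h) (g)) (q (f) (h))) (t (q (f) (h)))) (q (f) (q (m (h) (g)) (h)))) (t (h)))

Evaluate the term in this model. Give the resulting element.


value = 2

  h = 3
  g = 4
  (m (h) (g)) = m(3, 4) = 2
  f = 0
  h = 3
  (q (f) (h)) = q(0, 3) = 0
  (q (m (h) (g)) (q (f) (h))) = q(2, 0) = 1
  f = 0
  h = 3
  (q (f) (h)) = q(0, 3) = 0
  (t (q (f) (h))) = t(0,) = 4
  (m (q (m (h) (g)) (q (f) (h))) (t (q (f) (h)))) = m(1, 4) = 1
  f = 0
  h = 3
  g = 4
  (m (h) (g)) = m(3, 4) = 2
  h = 3
  (q (m (h) (g)) (h)) = q(2, 3) = 1
  (q (f) (q (m (h) (g)) (h))) = q(0, 1) = 2
  (q (m (q (m (h) (g)) (q (f) (h))) (t (q (f) (h)))) (q (f) (q (m (h) (g)) (h)))) = q(1, 2) = 0
  h = 3
  (t (h)) = t(3,) = 0
  (m (q (m (q (m (h) (g)) (q (f) (h))) (t (q (f) (h)))) (q (f) (q (m (h) (g)) (h)))) (t (h))) = m(0, 0) = 2


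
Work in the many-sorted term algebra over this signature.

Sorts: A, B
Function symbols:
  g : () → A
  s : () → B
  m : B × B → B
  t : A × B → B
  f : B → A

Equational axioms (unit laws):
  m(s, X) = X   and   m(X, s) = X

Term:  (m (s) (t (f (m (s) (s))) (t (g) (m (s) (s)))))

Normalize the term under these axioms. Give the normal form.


normal form = (t (f (s)) (t (g) (s)))

1. (m (s) (t (f (m (s) (s))) (t (g) (m (s) (s)))))  →  (t (f (m (s) (s))) (t (g) (m (s) (s))))
2. (t (f (m (s) (s))) (t (g) (m (s) (s))))  →  (t (f (s)) (t (g) (m (s) (s))))
3. (t (f (s)) (t (g) (m (s) (s))))  →  (t (f (s)) (t (g) (s)))


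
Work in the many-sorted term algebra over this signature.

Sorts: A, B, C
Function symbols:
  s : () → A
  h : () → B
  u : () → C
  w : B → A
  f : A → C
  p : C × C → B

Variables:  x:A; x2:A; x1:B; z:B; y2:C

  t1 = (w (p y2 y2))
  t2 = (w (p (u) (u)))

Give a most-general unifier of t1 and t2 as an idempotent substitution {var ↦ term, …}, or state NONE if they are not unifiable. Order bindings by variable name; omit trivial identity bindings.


{y2 ↦ (u)}


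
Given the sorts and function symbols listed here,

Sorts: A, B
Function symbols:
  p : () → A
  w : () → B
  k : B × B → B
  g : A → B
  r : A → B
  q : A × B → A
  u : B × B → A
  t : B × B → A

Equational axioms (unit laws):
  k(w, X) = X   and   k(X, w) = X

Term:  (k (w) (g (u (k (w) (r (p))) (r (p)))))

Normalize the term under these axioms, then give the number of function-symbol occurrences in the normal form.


size = 6

1. (k (w) (g (u (k (w) (r (p))) (r (p)))))  →  (g (u (k (w) (r (p))) (r (p))))
2. (g (u (k (w) (r (p))) (r (p))))  →  (g (u (r (p)) (r (p))))
normal form: (g (u (r (p)) (r (p))))


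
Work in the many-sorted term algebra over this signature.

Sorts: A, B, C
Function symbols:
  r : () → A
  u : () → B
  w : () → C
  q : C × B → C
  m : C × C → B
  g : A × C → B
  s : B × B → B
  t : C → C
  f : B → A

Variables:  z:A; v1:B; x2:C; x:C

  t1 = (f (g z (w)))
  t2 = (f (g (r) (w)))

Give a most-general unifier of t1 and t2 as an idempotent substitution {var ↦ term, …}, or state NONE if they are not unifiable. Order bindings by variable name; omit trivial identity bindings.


{z ↦ (r)}


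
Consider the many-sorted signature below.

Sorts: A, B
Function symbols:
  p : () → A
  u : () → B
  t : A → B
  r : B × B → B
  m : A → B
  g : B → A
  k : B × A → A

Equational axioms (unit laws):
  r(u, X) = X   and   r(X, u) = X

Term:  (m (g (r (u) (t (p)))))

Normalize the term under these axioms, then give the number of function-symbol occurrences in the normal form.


size = 4

1. (m (g (r (u) (t (p)))))  →  (m (g (t (p))))
normal form: (m (g (t (p))))


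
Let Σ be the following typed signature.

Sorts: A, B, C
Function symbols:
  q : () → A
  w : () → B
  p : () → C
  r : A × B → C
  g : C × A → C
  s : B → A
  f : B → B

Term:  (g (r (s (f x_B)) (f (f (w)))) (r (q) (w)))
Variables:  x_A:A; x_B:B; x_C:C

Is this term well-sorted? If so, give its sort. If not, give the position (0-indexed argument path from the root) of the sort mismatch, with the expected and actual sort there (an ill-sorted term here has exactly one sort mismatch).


        x_B : B
      (f x_B) : B
    (s (f x_B)) : A
        (w) : B
      (f (w)) : B
    (f (f (w))) : B
  (r (s (f x_B)) (f (f (w)))) : C
    (q) : A
    (w) : B
  (r (q) (w)) : C
(g (r (s (f x_B)) (f (f (w)))) (r (q) (w))) : ✗ arg 1 at [1] has sort C, expected A

ill-sorted at position [1]: expected A, got C


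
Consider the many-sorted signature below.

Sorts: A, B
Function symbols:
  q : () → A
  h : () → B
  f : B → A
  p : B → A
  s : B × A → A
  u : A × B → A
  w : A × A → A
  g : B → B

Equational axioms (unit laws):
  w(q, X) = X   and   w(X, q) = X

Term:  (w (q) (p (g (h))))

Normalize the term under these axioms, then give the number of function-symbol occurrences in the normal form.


1. (w (q) (p (g (h))))  →  (p (g (h)))
normal form: (p (g (h)))

size = 3


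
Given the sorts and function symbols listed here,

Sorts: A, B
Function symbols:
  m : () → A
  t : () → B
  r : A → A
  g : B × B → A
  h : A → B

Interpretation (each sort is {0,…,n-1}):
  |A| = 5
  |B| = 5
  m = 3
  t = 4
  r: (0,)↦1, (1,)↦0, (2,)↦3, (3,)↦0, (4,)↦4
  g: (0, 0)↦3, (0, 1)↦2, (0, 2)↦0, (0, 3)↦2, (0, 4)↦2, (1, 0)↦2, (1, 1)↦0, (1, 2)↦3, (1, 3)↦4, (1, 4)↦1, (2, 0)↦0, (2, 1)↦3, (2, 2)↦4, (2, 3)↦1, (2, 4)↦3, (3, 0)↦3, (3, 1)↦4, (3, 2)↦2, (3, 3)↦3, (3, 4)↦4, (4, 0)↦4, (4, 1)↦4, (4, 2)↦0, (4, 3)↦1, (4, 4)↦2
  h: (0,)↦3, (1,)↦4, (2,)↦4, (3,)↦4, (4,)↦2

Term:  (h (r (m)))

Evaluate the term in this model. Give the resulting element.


value = 3

  m = 3
  (r (m)) = r(3,) = 0
  (h (r (m))) = h(0,) = 3


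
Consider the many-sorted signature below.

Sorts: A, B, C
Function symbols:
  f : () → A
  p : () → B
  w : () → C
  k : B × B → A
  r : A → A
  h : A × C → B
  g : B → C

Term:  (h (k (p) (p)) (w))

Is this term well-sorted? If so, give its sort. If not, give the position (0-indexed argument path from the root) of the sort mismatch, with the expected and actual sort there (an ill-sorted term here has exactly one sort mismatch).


well-sorted; sort = B

    (p) : B
    (p) : B
  (k (p) (p)) : A
  (w) : C
(h (k (p) (p)) (w)) : B


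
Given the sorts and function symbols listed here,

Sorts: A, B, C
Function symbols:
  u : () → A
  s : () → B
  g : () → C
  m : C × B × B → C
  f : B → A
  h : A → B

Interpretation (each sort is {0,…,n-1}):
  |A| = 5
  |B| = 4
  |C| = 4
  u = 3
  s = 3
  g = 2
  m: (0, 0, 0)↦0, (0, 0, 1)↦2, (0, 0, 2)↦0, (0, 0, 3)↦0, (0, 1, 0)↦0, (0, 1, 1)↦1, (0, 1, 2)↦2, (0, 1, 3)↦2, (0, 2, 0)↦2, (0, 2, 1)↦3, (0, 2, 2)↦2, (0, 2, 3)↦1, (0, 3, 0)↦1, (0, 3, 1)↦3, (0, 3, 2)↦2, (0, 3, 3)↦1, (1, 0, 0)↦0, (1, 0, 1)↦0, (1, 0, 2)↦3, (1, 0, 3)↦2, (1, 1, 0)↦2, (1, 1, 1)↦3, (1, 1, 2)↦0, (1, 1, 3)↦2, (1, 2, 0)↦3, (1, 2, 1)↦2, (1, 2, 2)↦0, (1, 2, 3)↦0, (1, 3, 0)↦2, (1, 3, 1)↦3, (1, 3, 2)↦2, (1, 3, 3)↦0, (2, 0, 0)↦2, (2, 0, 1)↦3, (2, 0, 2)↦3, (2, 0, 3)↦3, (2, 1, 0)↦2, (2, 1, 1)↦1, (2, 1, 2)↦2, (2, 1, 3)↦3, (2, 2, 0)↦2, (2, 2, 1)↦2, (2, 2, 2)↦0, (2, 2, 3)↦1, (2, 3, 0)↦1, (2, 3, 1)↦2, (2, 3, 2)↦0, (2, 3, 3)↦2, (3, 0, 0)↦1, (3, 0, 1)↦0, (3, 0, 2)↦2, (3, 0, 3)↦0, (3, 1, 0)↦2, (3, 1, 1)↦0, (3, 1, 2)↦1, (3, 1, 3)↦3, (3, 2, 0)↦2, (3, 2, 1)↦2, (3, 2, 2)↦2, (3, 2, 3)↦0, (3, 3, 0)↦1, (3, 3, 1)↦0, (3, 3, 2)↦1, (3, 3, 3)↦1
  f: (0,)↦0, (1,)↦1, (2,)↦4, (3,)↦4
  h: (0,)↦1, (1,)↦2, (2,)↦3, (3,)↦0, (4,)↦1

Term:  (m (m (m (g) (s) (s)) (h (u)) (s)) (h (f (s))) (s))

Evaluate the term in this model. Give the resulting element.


  g = 2
  s = 3
  s = 3
  (m (g) (s) (s)) = m(2, 3, 3) = 2
  u = 3
  (h (u)) = h(3,) = 0
  s = 3
  (m (m (g) (s) (s)) (h (u)) (s)) = m(2, 0, 3) = 3
  s = 3
  (f (s)) = f(3,) = 4
  (h (f (s))) = h(4,) = 1
  s = 3
  (m (m (m (g) (s) (s)) (h (u)) (s)) (h (f (s))) (s)) = m(3, 1, 3) = 3

value = 3


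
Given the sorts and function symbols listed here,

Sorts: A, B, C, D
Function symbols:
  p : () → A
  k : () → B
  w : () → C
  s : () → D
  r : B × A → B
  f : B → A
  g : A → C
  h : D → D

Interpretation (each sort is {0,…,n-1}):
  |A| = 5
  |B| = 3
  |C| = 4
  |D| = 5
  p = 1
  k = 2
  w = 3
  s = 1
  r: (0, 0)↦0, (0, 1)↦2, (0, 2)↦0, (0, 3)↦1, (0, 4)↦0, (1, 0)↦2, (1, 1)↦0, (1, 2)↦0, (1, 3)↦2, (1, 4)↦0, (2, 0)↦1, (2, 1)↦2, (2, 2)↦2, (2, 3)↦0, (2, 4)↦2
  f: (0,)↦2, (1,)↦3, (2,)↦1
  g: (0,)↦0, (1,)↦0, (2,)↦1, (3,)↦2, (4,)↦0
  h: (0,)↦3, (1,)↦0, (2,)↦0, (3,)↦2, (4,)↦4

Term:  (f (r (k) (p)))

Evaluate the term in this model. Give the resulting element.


value = 1

  k = 2
  p = 1
  (r (k) (p)) = r(2, 1) = 2
  (f (r (k) (p))) = f(2,) = 1


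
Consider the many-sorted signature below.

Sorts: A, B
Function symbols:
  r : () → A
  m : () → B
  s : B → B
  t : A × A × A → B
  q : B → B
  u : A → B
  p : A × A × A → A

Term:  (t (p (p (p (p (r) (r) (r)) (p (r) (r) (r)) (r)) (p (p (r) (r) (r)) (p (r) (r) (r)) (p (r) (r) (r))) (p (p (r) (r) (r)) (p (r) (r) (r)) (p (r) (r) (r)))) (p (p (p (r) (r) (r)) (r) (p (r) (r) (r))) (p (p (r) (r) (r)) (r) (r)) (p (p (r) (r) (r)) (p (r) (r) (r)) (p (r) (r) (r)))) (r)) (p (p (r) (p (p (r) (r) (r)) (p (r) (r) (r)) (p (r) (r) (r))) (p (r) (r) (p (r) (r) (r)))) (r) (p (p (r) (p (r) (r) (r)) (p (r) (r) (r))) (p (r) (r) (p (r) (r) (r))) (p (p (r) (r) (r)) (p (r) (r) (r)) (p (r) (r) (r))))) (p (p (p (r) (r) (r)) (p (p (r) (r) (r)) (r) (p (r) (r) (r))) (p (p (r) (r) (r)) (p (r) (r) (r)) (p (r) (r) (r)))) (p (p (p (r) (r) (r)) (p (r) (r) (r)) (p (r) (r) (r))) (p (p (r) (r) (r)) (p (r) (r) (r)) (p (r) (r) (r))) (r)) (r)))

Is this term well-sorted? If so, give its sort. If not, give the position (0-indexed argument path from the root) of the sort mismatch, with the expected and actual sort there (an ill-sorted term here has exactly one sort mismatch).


well-sorted; sort = B

          (r) : A
          (r) : A
          (r) : A
        (p (r) (r) (r)) : A
          (r) : A
          (r) : A
          (r) : A
        (p (r) (r) (r)) : A
        (r) : A
      (p (p (r) (r) (r)) (p (r) (r) (r)) (r)) : A
          (r) : A
          (r) : A
          (r) : A
        (p (r) (r) (r)) : A
          (r) : A
          (r) : A
          (r) : A
        (p (r) (r) (r)) : A
          (r) : A
          (r) : A
          (r) : A
        (p (r) (r) (r)) : A
      (p (p (r) (r) (r)) (p (r) (r) (r)) (p (r) (r) (r))) : A
          (r) : A
          (r) : A
          (r) : A
        (p (r) (r) (r)) : A
          (r) : A
          (r) : A
          (r) : A
        (p (r) (r) (r)) : A
          (r) : A
          (r) : A
          (r) : A
        (p (r) (r) (r)) : A
      (p (p (r) (r) (r)) (p (r) (r) (r)) (p (r) (r) (r))) : A
    (p (p (p (r) (r) (r)) (p (r) (r) (r)) (r)) (p (p (r) (r) (r)) (p (r) (r) (r)) (p (r) (r) (r))) (p (p (r) (r) (r)) (p (r) (r) (r)) (p (r) (r) (r)))) : A
          (r) : A
          (r) : A
          (r) : A
        (p (r) (r) (r)) : A
        (r) : A
          (r) : A
          (r) : A
          (r) : A
        (p (r) (r) (r)) : A
      (p (p (r) (r) (r)) (r) (p (r) (r) (r))) : A
          (r) : A
          (r) : A
          (r) : A
        (p (r) (r) (r)) : A
        (r) : A
        (r) : A
      (p (p (r) (r) (r)) (r) (r)) : A
          (r) : A
          (r) : A
          (r) : A
        (p (r) (r) (r)) : A
          (r) : A
          (r) : A
          (r) : A
        (p (r) (r) (r)) : A
          (r) : A
          (r) : A
          (r) : A
        (p (r) (r) (r)) : A
      (p (p (r) (r) (r)) (p (r) (r) (r)) (p (r) (r) (r))) : A
    (p (p (p (r) (r) (r)) (r) (p (r) (r) (r))) (p (p (r) (r) (r)) (r) (r)) (p (p (r) (r) (r)) (p (r) (r) (r)) (p (r) (r) (r)))) : A
    (r) : A
  (p (p (p (p (r) (r) (r)) (p (r) (r) (r)) (r)) (p (p (r) (r) (r)) (p (r) (r) (r)) (p (r) (r) (r))) (p (p (r) (r) (r)) (p (r) (r) (r)) (p (r) (r) (r)))) (p (p (p (r) (r) (r)) (r) (p (r) (r) (r))) (p (p (r) (r) (r)) (r) (r)) (p (p (r) (r) (r)) (p (r) (r) (r)) (p (r) (r) (r)))) (r)) : A
      (r) : A
          (r) : A
          (r) : A
          (r) : A
        (p (r) (r) (r)) : A
          (r) : A
          (r) : A
          (r) : A
        (p (r) (r) (r)) : A
          (r) : A
          (r) : A
          (r) : A
        (p (r) (r) (r)) : A
      (p (p (r) (r) (r)) (p (r) (r) (r)) (p (r) (r) (r))) : A
        (r) : A
        (r) : A
          (r) : A
          (r) : A
          (r) : A
        (p (r) (r) (r)) : A
      (p (r) (r) (p (r) (r) (r))) : A
    (p (r) (p (p (r) (r) (r)) (p (r) (r) (r)) (p (r) (r) (r))) (p (r) (r) (p (r) (r) (r)))) : A
    (r) : A
        (r) : A
          (r) : A
          (r) : A
          (r) : A
        (p (r) (r) (r)) : A
          (r) : A
          (r) : A
          (r) : A
        (p (r) (r) (r)) : A
      (p (r) (p (r) (r) (r)) (p (r) (r) (r))) : A
        (r) : A
        (r) : A
          (r) : A
          (r) : A
          (r) : A
        (p (r) (r) (r)) : A
      (p (r) (r) (p (r) (r) (r))) : A
          (r) : A
          (r) : A
          (r) : A
        (p (r) (r) (r)) : A
          (r) : A
          (r) : A
          (r) : A
        (p (r) (r) (r)) : A
          (r) : A
          (r) : A
          (r) : A
        (p (r) (r) (r)) : A
      (p (p (r) (r) (r)) (p (r) (r) (r)) (p (r) (r) (r))) : A
    (p (p (r) (p (r) (r) (r)) (p (r) (r) (r))) (p (r) (r) (p (r) (r) (r))) (p (p (r) (r) (r)) (p (r) (r) (r)) (p (r) (r) (r)))) : A
  (p (p (r) (p (p (r) (r) (r)) (p (r) (r) (r)) (p (r) (r) (r))) (p (r) (r) (p (r) (r) (r)))) (r) (p (p (r) (p (r) (r) (r)) (p (r) (r) (r))) (p (r) (r) (p (r) (r) (r))) (p (p (r) (r) (r)) (p (r) (r) (r)) (p (r) (r) (r))))) : A
        (r) : A
        (r) : A
        (r) : A
      (p (r) (r) (r)) : A
          (r) : A
          (r) : A
          (r) : A
        (p (r) (r) (r)) : A
        (r) : A
          (r) : A
          (r) : A
          (r) : A
        (p (r) (r) (r)) : A
      (p (p (r) (r) (r)) (r) (p (r) (r) (r))) : A
          (r) : A
          (r) : A
          (r) : A
        (p (r) (r) (r)) : A
          (r) : A
          (r) : A
          (r) : A
        (p (r) (r) (r)) : A
          (r) : A
          (r) : A
          (r) : A
        (p (r) (r) (r)) : A
      (p (p (r) (r) (r)) (p (r) (r) (r)) (p (r) (r) (r))) : A
    (p (p (r) (r) (r)) (p (p (r) (r) (r)) (r) (p (r) (r) (r))) (p (p (r) (r) (r)) (p (r) (r) (r)) (p (r) (r) (r)))) : A
          (r) : A
          (r) : A
          (r) : A
        (p (r) (r) (r)) : A
          (r) : A
          (r) : A
          (r) : A
        (p (r) (r) (r)) : A
          (r) : A
          (r) : A
          (r) : A
        (p (r) (r) (r)) : A
      (p (p (r) (r) (r)) (p (r) (r) (r)) (p (r) (r) (r))) : A
          (r) : A
          (r) : A
          (r) : A
        (p (r) (r) (r)) : A
          (r) : A
          (r) : A
          (r) : A
        (p (r) (r) (r)) : A
          (r) : A
          (r) : A
          (r) : A
        (p (r) (r) (r)) : A
      (p (p (r) (r) (r)) (p (r) (r) (r)) (p (r) (r) (r))) : A
      (r) : A
    (p (p (p (r) (r) (r)) (p (r) (r) (r)) (p (r) (r) (r))) (p (p (r) (r) (r)) (p (r) (r) (r)) (p (r) (r) (r))) (r)) : A
    (r) : A
  (p (p (p (r) (r) (r)) (p (p (r) (r) (r)) (r) (p (r) (r) (r))) (p (p (r) (r) (r)) (p (r) (r) (r)) (p (r) (r) (r)))) (p (p (p (r) (r) (r)) (p (r) (r) (r)) (p (r) (r) (r))) (p (p (r) (r) (r)) (p (r) (r) (r)) (p (r) (r) (r))) (r)) (r)) : A
(t (p (p (p (p (r) (r) (r)) (p (r) (r) (r)) (r)) (p (p (r) (r) (r)) (p (r) (r) (r)) (p (r) (r) (r))) (p (p (r) (r) (r)) (p (r) (r) (r)) (p (r) (r) (r)))) (p (p (p (r) (r) (r)) (r) (p (r) (r) (r))) (p (p (r) (r) (r)) (r) (r)) (p (p (r) (r) (r)) (p (r) (r) (r)) (p (r) (r) (r)))) (r)) (p (p (r) (p (p (r) (r) (r)) (p (r) (r) (r)) (p (r) (r) (r))) (p (r) (r) (p (r) (r) (r)))) (r) (p (p (r) (p (r) (r) (r)) (p (r) (r) (r))) (p (r) (r) (p (r) (r) (r))) (p (p (r) (r) (r)) (p (r) (r) (r)) (p (r) (r) (r))))) (p (p (p (r) (r) (r)) (p (p (r) (r) (r)) (r) (p (r) (r) (r))) (p (p (r) (r) (r)) (p (r) (r) (r)) (p (r) (r) (r)))) (p (p (p (r) (r) (r)) (p (r) (r) (r)) (p (r) (r) (r))) (p (p (r) (r) (r)) (p (r) (r) (r)) (p (r) (r) (r))) (r)) (r))) : B


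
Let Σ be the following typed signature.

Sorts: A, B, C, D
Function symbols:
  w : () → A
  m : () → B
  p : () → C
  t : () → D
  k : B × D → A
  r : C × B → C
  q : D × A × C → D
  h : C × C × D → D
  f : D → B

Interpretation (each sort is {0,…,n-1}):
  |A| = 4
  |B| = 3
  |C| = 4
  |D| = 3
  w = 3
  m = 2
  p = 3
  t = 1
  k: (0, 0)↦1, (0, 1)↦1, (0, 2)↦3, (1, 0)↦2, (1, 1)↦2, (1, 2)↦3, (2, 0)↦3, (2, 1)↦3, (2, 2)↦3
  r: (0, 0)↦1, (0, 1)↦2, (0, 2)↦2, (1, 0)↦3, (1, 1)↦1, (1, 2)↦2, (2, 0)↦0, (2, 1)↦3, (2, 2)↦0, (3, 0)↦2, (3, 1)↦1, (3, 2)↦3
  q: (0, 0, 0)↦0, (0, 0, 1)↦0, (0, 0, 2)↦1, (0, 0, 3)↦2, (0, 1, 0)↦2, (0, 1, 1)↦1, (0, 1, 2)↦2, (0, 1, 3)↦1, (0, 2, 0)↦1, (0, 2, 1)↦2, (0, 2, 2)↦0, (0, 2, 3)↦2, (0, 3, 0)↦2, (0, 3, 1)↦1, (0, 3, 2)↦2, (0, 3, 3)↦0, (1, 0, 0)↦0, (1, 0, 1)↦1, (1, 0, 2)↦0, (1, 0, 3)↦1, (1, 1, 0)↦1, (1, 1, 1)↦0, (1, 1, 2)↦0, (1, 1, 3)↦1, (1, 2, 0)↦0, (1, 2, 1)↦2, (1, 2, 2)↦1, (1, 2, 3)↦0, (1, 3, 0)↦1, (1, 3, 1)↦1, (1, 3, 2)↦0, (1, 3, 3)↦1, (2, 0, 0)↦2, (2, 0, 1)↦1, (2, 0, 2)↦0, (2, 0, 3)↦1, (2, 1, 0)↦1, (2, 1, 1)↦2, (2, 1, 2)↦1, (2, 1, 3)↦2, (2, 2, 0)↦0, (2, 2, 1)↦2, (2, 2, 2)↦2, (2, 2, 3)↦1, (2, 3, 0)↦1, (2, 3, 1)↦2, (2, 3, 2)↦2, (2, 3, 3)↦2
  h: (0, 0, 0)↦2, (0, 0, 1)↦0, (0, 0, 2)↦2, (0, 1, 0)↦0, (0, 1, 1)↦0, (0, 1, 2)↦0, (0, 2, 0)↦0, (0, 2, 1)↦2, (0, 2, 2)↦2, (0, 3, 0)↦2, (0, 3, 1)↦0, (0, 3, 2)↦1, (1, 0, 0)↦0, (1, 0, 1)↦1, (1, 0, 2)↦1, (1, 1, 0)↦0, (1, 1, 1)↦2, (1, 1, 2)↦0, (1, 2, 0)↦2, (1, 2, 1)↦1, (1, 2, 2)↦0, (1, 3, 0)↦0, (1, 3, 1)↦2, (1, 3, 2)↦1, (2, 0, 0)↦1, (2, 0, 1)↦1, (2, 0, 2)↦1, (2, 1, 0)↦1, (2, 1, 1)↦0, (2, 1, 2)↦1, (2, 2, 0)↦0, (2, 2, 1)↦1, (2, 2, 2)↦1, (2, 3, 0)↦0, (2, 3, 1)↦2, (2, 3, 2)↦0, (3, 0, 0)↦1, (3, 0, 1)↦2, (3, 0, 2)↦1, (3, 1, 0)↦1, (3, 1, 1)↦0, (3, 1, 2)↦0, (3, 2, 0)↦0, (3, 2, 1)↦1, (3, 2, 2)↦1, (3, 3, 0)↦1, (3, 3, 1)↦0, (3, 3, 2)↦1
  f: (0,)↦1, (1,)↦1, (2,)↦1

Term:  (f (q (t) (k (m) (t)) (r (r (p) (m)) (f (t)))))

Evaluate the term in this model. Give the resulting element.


  t = 1
  m = 2
  t = 1
  (k (m) (t)) = k(2, 1) = 3
  p = 3
  m = 2
  (r (p) (m)) = r(3, 2) = 3
  t = 1
  (f (t)) = f(1,) = 1
  (r (r (p) (m)) (f (t))) = r(3, 1) = 1
  (q (t) (k (m) (t)) (r (r (p) (m)) (f (t)))) = q(1, 3, 1) = 1
  (f (q (t) (k (m) (t)) (r (r (p) (m)) (f (t))))) = f(1,) = 1

value = 1


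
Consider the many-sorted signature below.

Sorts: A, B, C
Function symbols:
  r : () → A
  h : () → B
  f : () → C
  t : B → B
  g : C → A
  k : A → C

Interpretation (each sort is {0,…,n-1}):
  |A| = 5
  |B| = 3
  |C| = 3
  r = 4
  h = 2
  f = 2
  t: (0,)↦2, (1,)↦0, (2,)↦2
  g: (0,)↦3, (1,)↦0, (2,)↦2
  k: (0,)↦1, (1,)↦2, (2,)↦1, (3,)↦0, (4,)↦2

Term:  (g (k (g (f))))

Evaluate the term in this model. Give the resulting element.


value = 0

  f = 2
  (g (f)) = g(2,) = 2
  (k (g (f))) = k(2,) = 1
  (g (k (g (f)))) = g(1,) = 0


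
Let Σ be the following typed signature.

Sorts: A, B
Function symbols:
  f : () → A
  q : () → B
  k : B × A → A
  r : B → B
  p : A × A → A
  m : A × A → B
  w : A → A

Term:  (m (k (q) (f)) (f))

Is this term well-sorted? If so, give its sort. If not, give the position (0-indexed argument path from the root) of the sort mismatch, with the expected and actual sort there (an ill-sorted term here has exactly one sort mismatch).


    (q) : B
    (f) : A
  (k (q) (f)) : A
  (f) : A
(m (k (q) (f)) (f)) : B

well-sorted; sort = B


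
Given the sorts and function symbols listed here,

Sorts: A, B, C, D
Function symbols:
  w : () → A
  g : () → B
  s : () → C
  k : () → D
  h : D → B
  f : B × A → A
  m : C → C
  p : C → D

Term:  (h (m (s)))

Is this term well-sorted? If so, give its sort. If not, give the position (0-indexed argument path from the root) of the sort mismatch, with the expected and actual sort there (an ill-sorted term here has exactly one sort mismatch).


ill-sorted at position [0]: expected D, got C

    (s) : C
  (m (s)) : C
(h (m (s))) : ✗ arg 0 at [0] has sort C, expected D


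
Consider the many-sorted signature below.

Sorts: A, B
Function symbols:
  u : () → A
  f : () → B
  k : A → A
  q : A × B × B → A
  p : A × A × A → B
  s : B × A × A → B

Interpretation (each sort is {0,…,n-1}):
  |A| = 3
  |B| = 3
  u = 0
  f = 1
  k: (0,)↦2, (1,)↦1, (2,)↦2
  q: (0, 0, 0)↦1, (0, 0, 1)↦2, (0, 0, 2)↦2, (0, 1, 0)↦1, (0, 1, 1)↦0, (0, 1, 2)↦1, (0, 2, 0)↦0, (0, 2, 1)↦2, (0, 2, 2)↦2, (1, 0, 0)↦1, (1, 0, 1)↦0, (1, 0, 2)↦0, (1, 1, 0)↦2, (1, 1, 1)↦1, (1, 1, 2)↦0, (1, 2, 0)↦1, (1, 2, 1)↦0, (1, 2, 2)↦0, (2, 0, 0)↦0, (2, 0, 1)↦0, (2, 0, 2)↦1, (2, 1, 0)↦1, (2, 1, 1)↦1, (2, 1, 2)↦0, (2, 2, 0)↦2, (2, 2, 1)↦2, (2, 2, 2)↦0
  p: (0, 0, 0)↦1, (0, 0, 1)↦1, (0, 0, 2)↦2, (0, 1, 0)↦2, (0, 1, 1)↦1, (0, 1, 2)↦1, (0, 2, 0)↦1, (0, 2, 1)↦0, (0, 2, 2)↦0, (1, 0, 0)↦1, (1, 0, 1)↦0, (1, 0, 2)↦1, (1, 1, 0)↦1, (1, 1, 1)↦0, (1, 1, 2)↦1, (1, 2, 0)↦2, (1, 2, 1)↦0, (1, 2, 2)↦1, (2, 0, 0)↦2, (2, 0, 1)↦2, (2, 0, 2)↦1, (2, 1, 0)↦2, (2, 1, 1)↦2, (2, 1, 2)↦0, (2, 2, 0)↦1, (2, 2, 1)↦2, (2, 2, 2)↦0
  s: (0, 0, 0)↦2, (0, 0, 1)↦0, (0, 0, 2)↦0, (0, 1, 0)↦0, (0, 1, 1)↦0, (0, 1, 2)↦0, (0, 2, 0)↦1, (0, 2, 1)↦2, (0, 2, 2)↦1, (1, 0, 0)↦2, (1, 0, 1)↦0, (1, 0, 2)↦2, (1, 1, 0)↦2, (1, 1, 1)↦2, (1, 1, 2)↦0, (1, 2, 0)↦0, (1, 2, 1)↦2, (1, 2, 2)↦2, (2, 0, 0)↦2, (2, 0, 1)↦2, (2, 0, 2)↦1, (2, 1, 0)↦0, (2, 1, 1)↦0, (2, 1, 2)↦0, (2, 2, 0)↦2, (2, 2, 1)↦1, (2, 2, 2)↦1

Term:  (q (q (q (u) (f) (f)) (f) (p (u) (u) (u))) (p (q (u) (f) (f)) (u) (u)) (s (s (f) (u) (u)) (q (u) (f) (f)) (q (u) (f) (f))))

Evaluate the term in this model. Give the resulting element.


value = 1

  u = 0
  f = 1
  f = 1
  (q (u) (f) (f)) = q(0, 1, 1) = 0
  f = 1
  u = 0
  u = 0
  u = 0
  (p (u) (u) (u)) = p(0, 0, 0) = 1
  (q (q (u) (f) (f)) (f) (p (u) (u) (u))) = q(0, 1, 1) = 0
  u = 0
  f = 1
  f = 1
  (q (u) (f) (f)) = q(0, 1, 1) = 0
  u = 0
  u = 0
  (p (q (u) (f) (f)) (u) (u)) = p(0, 0, 0) = 1
  f = 1
  u = 0
  u = 0
  (s (f) (u) (u)) = s(1, 0, 0) = 2
  u = 0
  f = 1
  f = 1
  (q (u) (f) (f)) = q(0, 1, 1) = 0
  u = 0
  f = 1
  f = 1
  (q (u) (f) (f)) = q(0, 1, 1) = 0
  (s (s (f) (u) (u)) (q (u) (f) (f)) (q (u) (f) (f))) = s(2, 0, 0) = 2
  (q (q (q (u) (f) (f)) (f) (p (u) (u) (u))) (p (q (u) (f) (f)) (u) (u)) (s (s (f) (u) (u)) (q (u) (f) (f)) (q (u) (f) (f)))) = q(0, 1, 2) = 1


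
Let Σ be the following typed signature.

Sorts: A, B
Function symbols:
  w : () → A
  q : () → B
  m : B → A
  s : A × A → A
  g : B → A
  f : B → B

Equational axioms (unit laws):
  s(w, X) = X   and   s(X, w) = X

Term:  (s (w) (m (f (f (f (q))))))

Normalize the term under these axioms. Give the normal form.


1. (s (w) (m (f (f (f (q))))))  →  (m (f (f (f (q)))))

normal form = (m (f (f (f (q)))))


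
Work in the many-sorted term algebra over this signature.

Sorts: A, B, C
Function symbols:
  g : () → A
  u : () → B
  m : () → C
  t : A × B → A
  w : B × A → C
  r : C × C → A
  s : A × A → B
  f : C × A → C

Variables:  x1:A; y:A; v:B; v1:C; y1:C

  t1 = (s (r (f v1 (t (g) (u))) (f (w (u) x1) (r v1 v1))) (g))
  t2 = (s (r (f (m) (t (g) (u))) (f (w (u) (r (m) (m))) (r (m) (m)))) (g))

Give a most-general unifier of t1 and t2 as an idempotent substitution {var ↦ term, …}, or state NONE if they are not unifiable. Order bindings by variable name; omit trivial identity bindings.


{v1 ↦ (m), x1 ↦ (r (m) (m))}


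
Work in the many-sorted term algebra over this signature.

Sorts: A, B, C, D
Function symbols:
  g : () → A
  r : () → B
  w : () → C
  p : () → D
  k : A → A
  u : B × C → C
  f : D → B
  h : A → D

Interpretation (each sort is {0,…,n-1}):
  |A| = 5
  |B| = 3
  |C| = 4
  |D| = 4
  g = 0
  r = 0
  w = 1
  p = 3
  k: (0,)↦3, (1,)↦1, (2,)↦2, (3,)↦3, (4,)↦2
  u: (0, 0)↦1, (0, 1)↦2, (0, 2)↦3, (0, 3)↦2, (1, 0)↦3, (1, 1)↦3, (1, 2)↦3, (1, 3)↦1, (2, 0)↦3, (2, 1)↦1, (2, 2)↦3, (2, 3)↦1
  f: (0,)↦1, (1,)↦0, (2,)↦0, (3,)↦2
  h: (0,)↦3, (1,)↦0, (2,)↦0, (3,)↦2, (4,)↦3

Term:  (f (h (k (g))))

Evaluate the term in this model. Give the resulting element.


value = 0

  g = 0
  (k (g)) = k(0,) = 3
  (h (k (g))) = h(3,) = 2
  (f (h (k (g)))) = f(2,) = 0


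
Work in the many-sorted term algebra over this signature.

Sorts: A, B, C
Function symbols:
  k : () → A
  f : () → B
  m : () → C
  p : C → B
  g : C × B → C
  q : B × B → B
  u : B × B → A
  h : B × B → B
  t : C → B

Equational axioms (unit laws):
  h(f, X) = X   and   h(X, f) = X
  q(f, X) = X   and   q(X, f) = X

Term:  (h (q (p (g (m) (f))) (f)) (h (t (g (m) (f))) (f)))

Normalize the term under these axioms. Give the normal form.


normal form = (h (p (g (m) (f))) (t (g (m) (f))))

1. (h (q (p (g (m) (f))) (f)) (h (t (g (m) (f))) (f)))  →  (h (p (g (m) (f))) (h (t (g (m) (f))) (f)))
2. (h (p (g (m) (f))) (h (t (g (m) (f))) (f)))  →  (h (p (g (m) (f))) (t (g (m) (f))))


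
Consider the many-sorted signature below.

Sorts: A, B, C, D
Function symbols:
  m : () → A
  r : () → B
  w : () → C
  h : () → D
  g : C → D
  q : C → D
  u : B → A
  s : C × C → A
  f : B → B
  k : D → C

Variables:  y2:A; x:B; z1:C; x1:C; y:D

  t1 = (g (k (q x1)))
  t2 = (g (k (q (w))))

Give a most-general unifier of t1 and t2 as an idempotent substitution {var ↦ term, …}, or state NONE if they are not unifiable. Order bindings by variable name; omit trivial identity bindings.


{x1 ↦ (w)}


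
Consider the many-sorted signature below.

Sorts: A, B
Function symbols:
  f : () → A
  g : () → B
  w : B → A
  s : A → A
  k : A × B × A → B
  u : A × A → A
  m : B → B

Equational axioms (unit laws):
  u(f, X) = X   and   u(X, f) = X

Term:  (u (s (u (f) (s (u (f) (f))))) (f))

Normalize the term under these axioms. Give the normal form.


normal form = (s (s (f)))

1. (u (s (u (f) (s (u (f) (f))))) (f))  →  (s (u (f) (s (u (f) (f)))))
2. (s (u (f) (s (u (f) (f)))))  →  (s (s (u (f) (f))))
3. (s (s (u (f) (f))))  →  (s (s (f)))


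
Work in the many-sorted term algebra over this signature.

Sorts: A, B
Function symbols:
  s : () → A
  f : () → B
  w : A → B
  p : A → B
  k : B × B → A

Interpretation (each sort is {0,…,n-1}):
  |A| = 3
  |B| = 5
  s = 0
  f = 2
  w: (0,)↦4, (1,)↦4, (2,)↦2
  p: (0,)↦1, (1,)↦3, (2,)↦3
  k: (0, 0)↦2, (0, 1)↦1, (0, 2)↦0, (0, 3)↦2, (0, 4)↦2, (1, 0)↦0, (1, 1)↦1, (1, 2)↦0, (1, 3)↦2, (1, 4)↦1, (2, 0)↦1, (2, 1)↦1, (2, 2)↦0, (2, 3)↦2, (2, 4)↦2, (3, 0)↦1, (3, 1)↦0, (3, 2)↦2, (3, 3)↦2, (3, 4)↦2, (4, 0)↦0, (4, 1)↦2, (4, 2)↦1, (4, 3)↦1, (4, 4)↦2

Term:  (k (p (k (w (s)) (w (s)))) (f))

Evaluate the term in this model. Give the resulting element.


value = 2

  s = 0
  (w (s)) = w(0,) = 4
  s = 0
  (w (s)) = w(0,) = 4
  (k (w (s)) (w (s))) = k(4, 4) = 2
  (p (k (w (s)) (w (s)))) = p(2,) = 3
  f = 2
  (k (p (k (w (s)) (w (s)))) (f)) = k(3, 2) = 2


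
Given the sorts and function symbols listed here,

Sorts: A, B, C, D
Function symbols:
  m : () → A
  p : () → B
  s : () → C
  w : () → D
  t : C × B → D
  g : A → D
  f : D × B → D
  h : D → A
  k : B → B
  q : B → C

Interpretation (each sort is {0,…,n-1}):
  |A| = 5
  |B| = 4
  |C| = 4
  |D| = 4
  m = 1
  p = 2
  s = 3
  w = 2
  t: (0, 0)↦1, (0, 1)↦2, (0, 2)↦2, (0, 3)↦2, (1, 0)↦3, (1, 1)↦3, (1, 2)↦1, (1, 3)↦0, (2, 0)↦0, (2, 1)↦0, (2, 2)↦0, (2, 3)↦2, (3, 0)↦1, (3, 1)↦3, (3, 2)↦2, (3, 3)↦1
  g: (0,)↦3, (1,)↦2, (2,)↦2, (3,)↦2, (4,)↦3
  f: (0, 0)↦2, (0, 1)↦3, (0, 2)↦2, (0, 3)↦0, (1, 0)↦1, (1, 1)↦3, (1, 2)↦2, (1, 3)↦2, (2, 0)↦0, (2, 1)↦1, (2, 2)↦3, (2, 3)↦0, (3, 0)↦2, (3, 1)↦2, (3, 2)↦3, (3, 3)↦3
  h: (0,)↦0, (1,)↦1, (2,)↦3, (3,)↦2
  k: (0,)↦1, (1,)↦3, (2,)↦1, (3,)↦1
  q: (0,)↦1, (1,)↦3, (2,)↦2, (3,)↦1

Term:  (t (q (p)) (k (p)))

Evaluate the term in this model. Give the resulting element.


value = 0

  p = 2
  (q (p)) = q(2,) = 2
  p = 2
  (k (p)) = k(2,) = 1
  (t (q (p)) (k (p))) = t(2, 1) = 0


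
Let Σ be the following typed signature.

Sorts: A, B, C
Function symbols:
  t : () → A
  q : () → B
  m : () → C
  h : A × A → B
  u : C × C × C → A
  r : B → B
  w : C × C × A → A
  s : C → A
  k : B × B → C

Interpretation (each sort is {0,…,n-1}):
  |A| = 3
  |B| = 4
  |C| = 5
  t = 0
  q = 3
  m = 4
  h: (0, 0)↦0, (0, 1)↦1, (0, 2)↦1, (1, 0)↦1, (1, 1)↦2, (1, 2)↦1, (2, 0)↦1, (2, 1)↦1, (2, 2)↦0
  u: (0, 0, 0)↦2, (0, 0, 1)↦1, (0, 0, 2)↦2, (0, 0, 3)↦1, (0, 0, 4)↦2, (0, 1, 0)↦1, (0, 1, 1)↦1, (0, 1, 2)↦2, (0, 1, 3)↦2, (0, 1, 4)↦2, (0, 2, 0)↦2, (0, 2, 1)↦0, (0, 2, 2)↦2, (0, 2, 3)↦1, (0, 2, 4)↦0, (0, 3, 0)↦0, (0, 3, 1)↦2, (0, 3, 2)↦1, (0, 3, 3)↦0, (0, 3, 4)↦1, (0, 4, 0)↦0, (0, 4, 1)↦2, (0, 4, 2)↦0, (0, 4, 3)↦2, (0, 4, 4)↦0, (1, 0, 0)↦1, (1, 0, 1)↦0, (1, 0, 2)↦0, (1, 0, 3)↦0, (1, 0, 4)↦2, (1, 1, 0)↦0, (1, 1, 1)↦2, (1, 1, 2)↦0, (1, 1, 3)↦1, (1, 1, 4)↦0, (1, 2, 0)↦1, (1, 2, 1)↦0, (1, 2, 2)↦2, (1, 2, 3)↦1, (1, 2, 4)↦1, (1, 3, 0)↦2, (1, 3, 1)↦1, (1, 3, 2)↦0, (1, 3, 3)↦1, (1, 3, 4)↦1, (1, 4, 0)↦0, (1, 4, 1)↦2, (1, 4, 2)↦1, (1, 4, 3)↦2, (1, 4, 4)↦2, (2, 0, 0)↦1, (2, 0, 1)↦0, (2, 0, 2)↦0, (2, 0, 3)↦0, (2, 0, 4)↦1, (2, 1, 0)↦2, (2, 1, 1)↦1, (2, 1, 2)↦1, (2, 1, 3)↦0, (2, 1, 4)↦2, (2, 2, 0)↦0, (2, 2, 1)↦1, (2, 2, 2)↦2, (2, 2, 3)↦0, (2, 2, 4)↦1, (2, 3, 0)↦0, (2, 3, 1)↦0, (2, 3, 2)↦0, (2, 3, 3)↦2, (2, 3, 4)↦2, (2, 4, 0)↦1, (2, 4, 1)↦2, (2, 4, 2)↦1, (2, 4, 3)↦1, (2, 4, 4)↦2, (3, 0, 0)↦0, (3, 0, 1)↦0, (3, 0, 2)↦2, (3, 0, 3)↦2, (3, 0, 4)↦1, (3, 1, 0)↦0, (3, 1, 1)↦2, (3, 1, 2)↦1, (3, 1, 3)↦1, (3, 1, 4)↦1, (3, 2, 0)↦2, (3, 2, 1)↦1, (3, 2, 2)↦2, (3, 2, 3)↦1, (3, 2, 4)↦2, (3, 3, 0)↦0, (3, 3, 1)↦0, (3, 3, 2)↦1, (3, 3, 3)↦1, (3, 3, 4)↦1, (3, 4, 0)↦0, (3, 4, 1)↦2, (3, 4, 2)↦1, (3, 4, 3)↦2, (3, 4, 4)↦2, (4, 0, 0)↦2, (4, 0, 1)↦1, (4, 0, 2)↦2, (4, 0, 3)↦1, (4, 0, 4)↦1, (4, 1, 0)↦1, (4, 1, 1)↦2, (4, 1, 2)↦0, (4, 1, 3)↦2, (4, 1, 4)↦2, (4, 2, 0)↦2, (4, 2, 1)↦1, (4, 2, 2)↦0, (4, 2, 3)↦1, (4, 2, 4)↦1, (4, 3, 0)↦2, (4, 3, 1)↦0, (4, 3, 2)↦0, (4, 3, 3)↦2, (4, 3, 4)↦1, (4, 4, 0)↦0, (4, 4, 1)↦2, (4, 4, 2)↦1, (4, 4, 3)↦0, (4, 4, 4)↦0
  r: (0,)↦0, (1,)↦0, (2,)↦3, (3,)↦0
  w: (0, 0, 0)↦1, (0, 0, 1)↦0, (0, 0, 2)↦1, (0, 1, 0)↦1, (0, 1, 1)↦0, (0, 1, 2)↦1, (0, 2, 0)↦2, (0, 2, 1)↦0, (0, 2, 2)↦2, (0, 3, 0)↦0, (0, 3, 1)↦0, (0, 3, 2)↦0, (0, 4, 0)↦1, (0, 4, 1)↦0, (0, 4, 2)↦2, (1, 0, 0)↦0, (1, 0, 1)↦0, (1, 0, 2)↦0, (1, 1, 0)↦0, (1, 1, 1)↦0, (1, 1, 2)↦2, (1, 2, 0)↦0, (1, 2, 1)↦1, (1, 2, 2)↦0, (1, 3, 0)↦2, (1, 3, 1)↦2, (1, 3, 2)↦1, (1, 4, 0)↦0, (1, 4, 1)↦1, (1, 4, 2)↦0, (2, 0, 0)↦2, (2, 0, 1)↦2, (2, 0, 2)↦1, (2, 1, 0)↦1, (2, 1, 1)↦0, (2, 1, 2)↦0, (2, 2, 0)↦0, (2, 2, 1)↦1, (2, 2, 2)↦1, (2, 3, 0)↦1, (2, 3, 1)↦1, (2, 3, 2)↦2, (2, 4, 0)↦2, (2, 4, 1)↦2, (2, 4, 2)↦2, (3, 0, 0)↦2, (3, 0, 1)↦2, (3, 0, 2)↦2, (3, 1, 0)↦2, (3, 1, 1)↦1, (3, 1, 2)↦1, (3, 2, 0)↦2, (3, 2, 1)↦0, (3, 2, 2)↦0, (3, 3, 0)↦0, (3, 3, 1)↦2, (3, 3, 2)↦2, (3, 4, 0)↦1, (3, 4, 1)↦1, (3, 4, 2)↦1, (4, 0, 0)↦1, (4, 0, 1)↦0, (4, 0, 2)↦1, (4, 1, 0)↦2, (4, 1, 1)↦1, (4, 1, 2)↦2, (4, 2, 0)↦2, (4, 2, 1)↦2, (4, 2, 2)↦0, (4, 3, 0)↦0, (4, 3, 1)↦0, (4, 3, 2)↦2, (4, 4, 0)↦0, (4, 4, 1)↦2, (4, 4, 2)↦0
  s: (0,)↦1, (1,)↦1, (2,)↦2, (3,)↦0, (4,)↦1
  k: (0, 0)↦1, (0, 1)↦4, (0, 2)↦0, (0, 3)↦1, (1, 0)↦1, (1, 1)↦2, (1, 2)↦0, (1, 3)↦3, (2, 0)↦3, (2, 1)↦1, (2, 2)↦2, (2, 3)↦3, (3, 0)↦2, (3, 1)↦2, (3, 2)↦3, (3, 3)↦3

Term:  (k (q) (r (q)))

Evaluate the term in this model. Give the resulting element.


  q = 3
  q = 3
  (r (q)) = r(3,) = 0
  (k (q) (r (q))) = k(3, 0) = 2

value = 2


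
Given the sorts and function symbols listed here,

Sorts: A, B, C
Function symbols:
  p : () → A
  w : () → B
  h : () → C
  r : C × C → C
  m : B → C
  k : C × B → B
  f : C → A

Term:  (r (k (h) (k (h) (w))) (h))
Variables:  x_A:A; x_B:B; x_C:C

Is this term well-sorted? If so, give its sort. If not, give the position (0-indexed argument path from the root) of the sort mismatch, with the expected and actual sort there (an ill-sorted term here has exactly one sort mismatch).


ill-sorted at position [0]: expected C, got B

    (h) : C
      (h) : C
      (w) : B
    (k (h) (w)) : B
  (k (h) (k (h) (w))) : B
  (h) : C
(r (k (h) (k (h) (w))) (h)) : ✗ arg 0 at [0] has sort B, expected C


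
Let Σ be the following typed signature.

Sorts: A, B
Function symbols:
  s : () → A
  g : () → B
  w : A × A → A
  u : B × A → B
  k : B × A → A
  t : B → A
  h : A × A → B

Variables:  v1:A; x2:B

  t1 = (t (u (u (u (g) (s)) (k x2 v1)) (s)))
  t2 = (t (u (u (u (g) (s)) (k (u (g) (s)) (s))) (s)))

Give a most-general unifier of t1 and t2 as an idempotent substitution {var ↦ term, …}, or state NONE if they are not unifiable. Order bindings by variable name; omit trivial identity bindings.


{v1 ↦ (s), x2 ↦ (u (g) (s))}


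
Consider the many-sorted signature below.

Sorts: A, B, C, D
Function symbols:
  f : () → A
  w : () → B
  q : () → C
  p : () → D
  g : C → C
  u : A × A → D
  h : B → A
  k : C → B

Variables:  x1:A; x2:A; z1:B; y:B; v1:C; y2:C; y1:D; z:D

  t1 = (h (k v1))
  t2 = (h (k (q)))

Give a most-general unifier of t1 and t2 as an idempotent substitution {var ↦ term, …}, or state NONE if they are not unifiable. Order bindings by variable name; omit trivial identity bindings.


{v1 ↦ (q)}


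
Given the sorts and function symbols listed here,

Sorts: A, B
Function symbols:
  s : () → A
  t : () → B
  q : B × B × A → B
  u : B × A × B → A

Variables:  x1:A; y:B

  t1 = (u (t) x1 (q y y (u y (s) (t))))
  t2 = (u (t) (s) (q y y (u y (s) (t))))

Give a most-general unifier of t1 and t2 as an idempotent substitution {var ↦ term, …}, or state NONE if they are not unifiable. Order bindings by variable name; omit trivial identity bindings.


{x1 ↦ (s)}


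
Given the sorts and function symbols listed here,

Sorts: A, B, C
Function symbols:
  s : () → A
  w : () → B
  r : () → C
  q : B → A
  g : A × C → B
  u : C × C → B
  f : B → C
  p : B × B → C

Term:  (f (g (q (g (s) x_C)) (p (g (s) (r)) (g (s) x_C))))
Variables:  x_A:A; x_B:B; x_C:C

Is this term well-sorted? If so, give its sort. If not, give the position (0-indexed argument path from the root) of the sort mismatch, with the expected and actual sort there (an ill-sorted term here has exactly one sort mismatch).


well-sorted; sort = C

        (s) : A
        x_C : C
      (g (s) x_C) : B
    (q (g (s) x_C)) : A
        (s) : A
        (r) : C
      (g (s) (r)) : B
        (s) : A
        x_C : C
      (g (s) x_C) : B
    (p (g (s) (r)) (g (s) x_C)) : C
  (g (q (g (s) x_C)) (p (g (s) (r)) (g (s) x_C))) : B
(f (g (q (g (s) x_C)) (p (g (s) (r)) (g (s) x_C)))) : C


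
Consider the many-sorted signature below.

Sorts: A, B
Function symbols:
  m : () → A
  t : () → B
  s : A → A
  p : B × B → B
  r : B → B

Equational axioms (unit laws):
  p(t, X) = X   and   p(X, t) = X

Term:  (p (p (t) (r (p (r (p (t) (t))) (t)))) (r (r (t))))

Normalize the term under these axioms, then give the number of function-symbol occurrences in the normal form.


size = 7

1. (p (p (t) (r (p (r (p (t) (t))) (t)))) (r (r (t))))  →  (p (r (p (r (p (t) (t))) (t))) (r (r (t))))
2. (p (r (p (r (p (t) (t))) (t))) (r (r (t))))  →  (p (r (r (p (t) (t)))) (r (r (t))))
3. (p (r (r (p (t) (t)))) (r (r (t))))  →  (p (r (r (t))) (r (r (t))))
normal form: (p (r (r (t))) (r (r (t))))


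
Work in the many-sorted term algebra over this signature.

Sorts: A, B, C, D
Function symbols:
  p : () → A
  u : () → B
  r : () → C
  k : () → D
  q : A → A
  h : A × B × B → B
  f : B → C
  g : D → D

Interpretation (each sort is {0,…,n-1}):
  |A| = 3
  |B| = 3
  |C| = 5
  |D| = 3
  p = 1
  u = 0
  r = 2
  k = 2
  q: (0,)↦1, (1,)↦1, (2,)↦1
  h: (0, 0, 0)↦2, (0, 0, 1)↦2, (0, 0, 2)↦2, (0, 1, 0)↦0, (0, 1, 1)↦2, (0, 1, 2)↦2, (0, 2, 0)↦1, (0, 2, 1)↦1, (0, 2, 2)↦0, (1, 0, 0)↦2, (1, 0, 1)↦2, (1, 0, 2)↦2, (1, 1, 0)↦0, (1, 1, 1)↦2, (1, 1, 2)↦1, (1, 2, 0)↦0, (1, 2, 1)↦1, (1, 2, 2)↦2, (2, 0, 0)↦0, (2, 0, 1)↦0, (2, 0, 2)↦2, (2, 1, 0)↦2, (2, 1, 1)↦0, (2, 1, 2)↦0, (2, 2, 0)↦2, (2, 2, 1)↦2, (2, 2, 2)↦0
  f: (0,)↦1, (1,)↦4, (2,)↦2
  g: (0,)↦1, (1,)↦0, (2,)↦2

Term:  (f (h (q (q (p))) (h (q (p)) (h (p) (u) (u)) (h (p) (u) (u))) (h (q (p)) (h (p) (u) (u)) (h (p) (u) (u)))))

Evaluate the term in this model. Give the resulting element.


  p = 1
  (q (p)) = q(1,) = 1
  (q (q (p))) = q(1,) = 1
  p = 1
  (q (p)) = q(1,) = 1
  p = 1
  u = 0
  u = 0
  (h (p) (u) (u)) = h(1, 0, 0) = 2
  p = 1
  u = 0
  u = 0
  (h (p) (u) (u)) = h(1, 0, 0) = 2
  (h (q (p)) (h (p) (u) (u)) (h (p) (u) (u))) = h(1, 2, 2) = 2
  p = 1
  (q (p)) = q(1,) = 1
  p = 1
  u = 0
  u = 0
  (h (p) (u) (u)) = h(1, 0, 0) = 2
  p = 1
  u = 0
  u = 0
  (h (p) (u) (u)) = h(1, 0, 0) = 2
  (h (q (p)) (h (p) (u) (u)) (h (p) (u) (u))) = h(1, 2, 2) = 2
  (h (q (q (p))) (h (q (p)) (h (p) (u) (u)) (h (p) (u) (u))) (h (q (p)) (h (p) (u) (u)) (h (p) (u) (u)))) = h(1, 2, 2) = 2
  (f (h (q (q (p))) (h (q (p)) (h (p) (u) (u)) (h (p) (u) (u))) (h (q (p)) (h (p) (u) (u)) (h (p) (u) (u))))) = f(2,) = 2

value = 2


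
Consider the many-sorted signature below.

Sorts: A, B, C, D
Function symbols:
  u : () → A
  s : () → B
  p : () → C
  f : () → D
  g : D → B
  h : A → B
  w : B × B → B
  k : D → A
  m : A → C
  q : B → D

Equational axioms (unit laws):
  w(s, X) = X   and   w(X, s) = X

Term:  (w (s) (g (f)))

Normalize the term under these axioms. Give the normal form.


normal form = (g (f))

1. (w (s) (g (f)))  →  (g (f))


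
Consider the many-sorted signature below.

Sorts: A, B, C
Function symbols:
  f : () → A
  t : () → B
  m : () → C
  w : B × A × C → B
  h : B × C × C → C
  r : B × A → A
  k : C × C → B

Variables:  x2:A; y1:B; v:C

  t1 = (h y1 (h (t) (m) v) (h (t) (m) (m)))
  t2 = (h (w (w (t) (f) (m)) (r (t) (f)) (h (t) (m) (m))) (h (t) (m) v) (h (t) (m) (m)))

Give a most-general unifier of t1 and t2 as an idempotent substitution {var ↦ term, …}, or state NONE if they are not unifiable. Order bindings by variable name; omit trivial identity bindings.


{y1 ↦ (w (w (t) (f) (m)) (r (t) (f)) (h (t) (m) (m)))}
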